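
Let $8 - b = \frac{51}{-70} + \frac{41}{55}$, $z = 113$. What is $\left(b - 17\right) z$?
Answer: $- \frac{784559}{770} \approx -1018.9$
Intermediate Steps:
$b = \frac{6147}{770}$ ($b = 8 - \left(\frac{51}{-70} + \frac{41}{55}\right) = 8 - \left(51 \left(- \frac{1}{70}\right) + 41 \cdot \frac{1}{55}\right) = 8 - \left(- \frac{51}{70} + \frac{41}{55}\right) = 8 - \frac{13}{770} = \frac{6147}{770} \approx 7.9831$)
$\left(b - 17\right) z = \left(\frac{6147}{770} - 17\right) 113 = \left(- \frac{6943}{770}\right) 113 = - \frac{784559}{770}$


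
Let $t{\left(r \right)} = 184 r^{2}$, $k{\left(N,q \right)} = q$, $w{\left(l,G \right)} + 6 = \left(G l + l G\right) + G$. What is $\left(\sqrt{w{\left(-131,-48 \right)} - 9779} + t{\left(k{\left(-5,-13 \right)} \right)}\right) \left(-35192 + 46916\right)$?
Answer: $364569504 + 11724 \sqrt{2743} \approx 3.6518 \cdot 10^{8}$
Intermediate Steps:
$w{\left(l,G \right)} = -6 + G + 2 G l$ ($w{\left(l,G \right)} = -6 + \left(\left(G l + l G\right) + G\right) = -6 + \left(\left(G l + G l\right) + G\right) = -6 + \left(2 G l + G\right) = -6 + \left(G + 2 G l\right) = -6 + G + 2 G l$)
$\left(\sqrt{w{\left(-131,-48 \right)} - 9779} + t{\left(k{\left(-5,-13 \right)} \right)}\right) \left(-35192 + 46916\right) = \left(\sqrt{\left(-6 - 48 + 2 \left(-48\right) \left(-131\right)\right) - 9779} + 184 \left(-13\right)^{2}\right) \left(-35192 + 46916\right) = \left(\sqrt{\left(-6 - 48 + 12576\right) - 9779} + 184 \cdot 169\right) 11724 = \left(\sqrt{12522 - 9779} + 31096\right) 11724 = \left(\sqrt{2743} + 31096\right) 11724 = \left(31096 + \sqrt{2743}\right) 11724 = 364569504 + 11724 \sqrt{2743}$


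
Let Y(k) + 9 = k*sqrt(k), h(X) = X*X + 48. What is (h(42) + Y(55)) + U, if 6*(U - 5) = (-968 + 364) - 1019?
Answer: 3075/2 + 55*sqrt(55) ≈ 1945.4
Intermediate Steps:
U = -531/2 (U = 5 + ((-968 + 364) - 1019)/6 = 5 + (-604 - 1019)/6 = 5 + (1/6)*(-1623) = 5 - 541/2 = -531/2 ≈ -265.50)
h(X) = 48 + X**2 (h(X) = X**2 + 48 = 48 + X**2)
Y(k) = -9 + k**(3/2) (Y(k) = -9 + k*sqrt(k) = -9 + k**(3/2))
(h(42) + Y(55)) + U = ((48 + 42**2) + (-9 + 55**(3/2))) - 531/2 = ((48 + 1764) + (-9 + 55*sqrt(55))) - 531/2 = (1812 + (-9 + 55*sqrt(55))) - 531/2 = (1803 + 55*sqrt(55)) - 531/2 = 3075/2 + 55*sqrt(55)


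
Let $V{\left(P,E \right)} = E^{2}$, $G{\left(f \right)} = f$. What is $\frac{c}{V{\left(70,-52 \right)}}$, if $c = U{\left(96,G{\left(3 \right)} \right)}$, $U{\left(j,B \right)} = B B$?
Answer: $\frac{9}{2704} \approx 0.0033284$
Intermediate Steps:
$U{\left(j,B \right)} = B^{2}$
$c = 9$ ($c = 3^{2} = 9$)
$\frac{c}{V{\left(70,-52 \right)}} = \frac{9}{\left(-52\right)^{2}} = \frac{9}{2704}$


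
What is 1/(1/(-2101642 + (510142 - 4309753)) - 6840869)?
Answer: -5901253/40369698708858 ≈ -1.4618e-7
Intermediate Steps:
1/(1/(-2101642 + (510142 - 4309753)) - 6840869) = 1/(1/(-2101642 - 3799611) - 6840869) = 1/(1/(-5901253) - 6840869) = 1/(-1/5901253 - 6840869) = 1/(-40369698708858/5901253) = -5901253/40369698708858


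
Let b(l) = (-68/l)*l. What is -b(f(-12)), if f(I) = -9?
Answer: 68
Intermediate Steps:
b(l) = -68
-b(f(-12)) = -1*(-68) = 68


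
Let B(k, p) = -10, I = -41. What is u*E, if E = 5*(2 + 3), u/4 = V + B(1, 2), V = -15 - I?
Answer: 1600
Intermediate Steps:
V = 26 (V = -15 - 1*(-41) = -15 + 41 = 26)
u = 64 (u = 4*(26 - 10) = 4*16 = 64)
E = 25 (E = 5*5 = 25)
u*E = 64*25 = 1600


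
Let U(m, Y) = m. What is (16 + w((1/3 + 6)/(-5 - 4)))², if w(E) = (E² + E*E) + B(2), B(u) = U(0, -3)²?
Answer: 153412996/531441 ≈ 288.67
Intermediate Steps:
B(u) = 0 (B(u) = 0² = 0)
w(E) = 2*E² (w(E) = (E² + E*E) + 0 = (E² + E²) + 0 = 2*E² + 0 = 2*E²)
(16 + w((1/3 + 6)/(-5 - 4)))² = (16 + 2*((1/3 + 6)/(-5 - 4))²)² = (16 + 2*((⅓ + 6)/(-9))²)² = (16 + 2*((19/3)*(-⅑))²)² = (16 + 2*(-19/27)²)² = (16 + 2*(361/729))² = (16 + 722/729)² = (12386/729)² = 153412996/531441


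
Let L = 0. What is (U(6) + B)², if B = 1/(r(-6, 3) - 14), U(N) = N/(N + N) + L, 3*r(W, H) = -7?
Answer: 1849/9604 ≈ 0.19252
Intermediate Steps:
r(W, H) = -7/3 (r(W, H) = (⅓)*(-7) = -7/3)
U(N) = ½ (U(N) = N/(N + N) + 0 = N/((2*N)) + 0 = (1/(2*N))*N + 0 = ½ + 0 = ½)
B = -3/49 (B = 1/(-7/3 - 14) = 1/(-49/3) = -3/49 ≈ -0.061224)
(U(6) + B)² = (½ - 3/49)² = (43/98)² = 1849/9604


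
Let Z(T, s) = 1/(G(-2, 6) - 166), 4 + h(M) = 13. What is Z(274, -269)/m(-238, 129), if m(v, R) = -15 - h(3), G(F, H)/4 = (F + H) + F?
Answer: 1/3792 ≈ 0.00026371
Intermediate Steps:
h(M) = 9 (h(M) = -4 + 13 = 9)
G(F, H) = 4*H + 8*F (G(F, H) = 4*((F + H) + F) = 4*(H + 2*F) = 4*H + 8*F)
Z(T, s) = -1/158 (Z(T, s) = 1/((4*6 + 8*(-2)) - 166) = 1/((24 - 16) - 166) = 1/(8 - 166) = 1/(-158) = -1/158)
m(v, R) = -24 (m(v, R) = -15 - 1*9 = -15 - 9 = -24)
Z(274, -269)/m(-238, 129) = -1/158/(-24) = -1/158*(-1/24) = 1/3792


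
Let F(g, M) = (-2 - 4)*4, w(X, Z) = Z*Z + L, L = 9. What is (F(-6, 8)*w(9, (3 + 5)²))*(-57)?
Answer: 5615640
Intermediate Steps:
w(X, Z) = 9 + Z² (w(X, Z) = Z*Z + 9 = Z² + 9 = 9 + Z²)
F(g, M) = -24 (F(g, M) = -6*4 = -24)
(F(-6, 8)*w(9, (3 + 5)²))*(-57) = -24*(9 + ((3 + 5)²)²)*(-57) = -24*(9 + (8²)²)*(-57) = -24*(9 + 64²)*(-57) = -24*(9 + 4096)*(-57) = -24*4105*(-57) = -98520*(-57) = 5615640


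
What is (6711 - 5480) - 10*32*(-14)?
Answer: 5711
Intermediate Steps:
(6711 - 5480) - 10*32*(-14) = 1231 - 320*(-14) = 1231 + 4480 = 5711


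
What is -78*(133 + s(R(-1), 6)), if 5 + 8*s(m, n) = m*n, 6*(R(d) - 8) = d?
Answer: -21567/2 ≈ -10784.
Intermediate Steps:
R(d) = 8 + d/6
s(m, n) = -5/8 + m*n/8 (s(m, n) = -5/8 + (m*n)/8 = -5/8 + m*n/8)
-78*(133 + s(R(-1), 6)) = -78*(133 + (-5/8 + (1/8)*(8 + (1/6)*(-1))*6)) = -78*(133 + (-5/8 + (1/8)*(8 - 1/6)*6)) = -78*(133 + (-5/8 + (1/8)*(47/6)*6)) = -78*(133 + (-5/8 + 47/8)) = -78*(133 + 21/4) = -78*553/4 = -21567/2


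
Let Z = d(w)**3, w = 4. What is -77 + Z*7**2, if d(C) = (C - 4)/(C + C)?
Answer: -77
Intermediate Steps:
d(C) = (-4 + C)/(2*C) (d(C) = (-4 + C)/((2*C)) = (-4 + C)*(1/(2*C)) = (-4 + C)/(2*C))
Z = 0 (Z = ((1/2)*(-4 + 4)/4)**3 = ((1/2)*(1/4)*0)**3 = 0**3 = 0)
-77 + Z*7**2 = -77 + 0*7**2 = -77 + 0*49 = -77 + 0 = -77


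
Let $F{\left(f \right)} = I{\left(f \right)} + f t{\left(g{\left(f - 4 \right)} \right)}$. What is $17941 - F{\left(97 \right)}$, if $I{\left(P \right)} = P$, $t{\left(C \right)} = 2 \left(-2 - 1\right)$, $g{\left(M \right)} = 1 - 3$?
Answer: $18426$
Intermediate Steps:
$g{\left(M \right)} = -2$ ($g{\left(M \right)} = 1 - 3 = -2$)
$t{\left(C \right)} = -6$ ($t{\left(C \right)} = 2 \left(-3\right) = -6$)
$F{\left(f \right)} = - 5 f$ ($F{\left(f \right)} = f + f \left(-6\right) = f - 6 f = - 5 f$)
$17941 - F{\left(97 \right)} = 17941 - \left(-5\right) 97 = 17941 - -485 = 17941 + 485 = 18426$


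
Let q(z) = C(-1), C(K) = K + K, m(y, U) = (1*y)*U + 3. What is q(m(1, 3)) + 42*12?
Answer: 502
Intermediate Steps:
m(y, U) = 3 + U*y (m(y, U) = y*U + 3 = U*y + 3 = 3 + U*y)
C(K) = 2*K
q(z) = -2 (q(z) = 2*(-1) = -2)
q(m(1, 3)) + 42*12 = -2 + 42*12 = -2 + 504 = 502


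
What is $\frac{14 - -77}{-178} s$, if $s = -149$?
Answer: $\frac{13559}{178} \approx 76.174$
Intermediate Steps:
$\frac{14 - -77}{-178} s = \frac{14 - -77}{-178} \left(-149\right) = \left(14 + 77\right) \left(- \frac{1}{178}\right) \left(-149\right) = 91 \left(- \frac{1}{178}\right) \left(-149\right) = \left(- \frac{91}{178}\right) \left(-149\right) = \frac{13559}{178}$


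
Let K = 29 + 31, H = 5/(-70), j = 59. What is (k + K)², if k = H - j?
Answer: 169/196 ≈ 0.86224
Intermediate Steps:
H = -1/14 (H = 5*(-1/70) = -1/14 ≈ -0.071429)
K = 60
k = -827/14 (k = -1/14 - 1*59 = -1/14 - 59 = -827/14 ≈ -59.071)
(k + K)² = (-827/14 + 60)² = (13/14)² = 169/196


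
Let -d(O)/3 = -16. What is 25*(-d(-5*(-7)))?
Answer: -1200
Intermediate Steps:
d(O) = 48 (d(O) = -3*(-16) = 48)
25*(-d(-5*(-7))) = 25*(-1*48) = 25*(-48) = -1200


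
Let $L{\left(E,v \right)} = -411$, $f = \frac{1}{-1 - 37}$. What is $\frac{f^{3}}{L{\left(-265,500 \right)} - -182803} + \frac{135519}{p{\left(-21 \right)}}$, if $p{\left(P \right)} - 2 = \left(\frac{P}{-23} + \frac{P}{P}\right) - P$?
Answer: $\frac{10398323990645505}{1911568840384} \approx 5439.7$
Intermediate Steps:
$f = - \frac{1}{38}$ ($f = \frac{1}{-38} = - \frac{1}{38} \approx -0.026316$)
$p{\left(P \right)} = 3 - \frac{24 P}{23}$ ($p{\left(P \right)} = 2 - \left(P - \frac{P}{-23} - \frac{P}{P}\right) = 2 - \left(-1 + P - P \left(- \frac{1}{23}\right)\right) = 2 - \left(-1 + \frac{24 P}{23}\right) = 3 - \frac{24 P}{23}$)
$\frac{f^{3}}{L{\left(-265,500 \right)} - -182803} + \frac{135519}{p{\left(-21 \right)}} = \frac{\left(- \frac{1}{38}\right)^{3}}{-411 - -182803} + \frac{135519}{3 - - \frac{504}{23}} = - \frac{1}{54872 \left(-411 + 182803\right)} + \frac{135519}{3 + \frac{504}{23}} = - \frac{1}{54872 \cdot 182392} + \frac{135519}{\frac{573}{23}} = \left(- \frac{1}{54872}\right) \frac{1}{182392} + 135519 \cdot \frac{23}{573} = - \frac{1}{10008213824} + \frac{1038979}{191} = \frac{10398323990645505}{1911568840384}$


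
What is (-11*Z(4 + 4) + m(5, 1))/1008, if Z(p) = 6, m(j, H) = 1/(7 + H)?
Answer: -527/8064 ≈ -0.065352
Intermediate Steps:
(-11*Z(4 + 4) + m(5, 1))/1008 = (-11*6 + 1/(7 + 1))/1008 = (-66 + 1/8)*(1/1008) = (-66 + ⅛)*(1/1008) = -527/8*1/1008 = -527/8064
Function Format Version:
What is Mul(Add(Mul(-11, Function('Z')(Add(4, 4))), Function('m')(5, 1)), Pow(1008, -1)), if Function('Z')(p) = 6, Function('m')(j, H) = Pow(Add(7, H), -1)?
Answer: Rational(-527, 8064) ≈ -0.065352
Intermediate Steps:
Mul(Add(Mul(-11, Function('Z')(Add(4, 4))), Function('m')(5, 1)), Pow(1008, -1)) = Mul(Add(Mul(-11, 6), Pow(Add(7, 1), -1)), Pow(1008, -1)) = Mul(Add(-66, Pow(8, -1)), Rational(1, 1008)) = Mul(Add(-66, Rational(1, 8)), Rational(1, 1008)) = Mul(Rational(-527, 8), Rational(1, 1008)) = Rational(-527, 8064)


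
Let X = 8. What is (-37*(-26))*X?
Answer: 7696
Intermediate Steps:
(-37*(-26))*X = -37*(-26)*8 = 962*8 = 7696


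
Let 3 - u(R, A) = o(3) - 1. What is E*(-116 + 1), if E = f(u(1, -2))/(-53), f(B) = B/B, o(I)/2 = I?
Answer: 115/53 ≈ 2.1698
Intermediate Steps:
o(I) = 2*I
u(R, A) = -2 (u(R, A) = 3 - (2*3 - 1) = 3 - (6 - 1) = 3 - 1*5 = 3 - 5 = -2)
f(B) = 1
E = -1/53 (E = 1/(-53) = 1*(-1/53) = -1/53 ≈ -0.018868)
E*(-116 + 1) = -(-116 + 1)/53 = -1/53*(-115) = 115/53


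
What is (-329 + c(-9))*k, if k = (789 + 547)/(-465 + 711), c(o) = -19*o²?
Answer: -1247824/123 ≈ -10145.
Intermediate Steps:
k = 668/123 (k = 1336/246 = 1336*(1/246) = 668/123 ≈ 5.4309)
(-329 + c(-9))*k = (-329 - 19*(-9)²)*(668/123) = (-329 - 19*81)*(668/123) = (-329 - 1539)*(668/123) = -1868*668/123 = -1247824/123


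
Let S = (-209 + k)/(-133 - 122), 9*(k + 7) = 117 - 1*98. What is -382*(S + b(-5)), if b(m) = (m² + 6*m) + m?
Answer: 1606310/459 ≈ 3499.6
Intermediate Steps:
k = -44/9 (k = -7 + (117 - 1*98)/9 = -7 + (117 - 98)/9 = -7 + (⅑)*19 = -7 + 19/9 = -44/9 ≈ -4.8889)
b(m) = m² + 7*m
S = 385/459 (S = (-209 - 44/9)/(-133 - 122) = -1925/9/(-255) = -1925/9*(-1/255) = 385/459 ≈ 0.83878)
-382*(S + b(-5)) = -382*(385/459 - 5*(7 - 5)) = -382*(385/459 - 5*2) = -382*(385/459 - 10) = -382*(-4205/459) = 1606310/459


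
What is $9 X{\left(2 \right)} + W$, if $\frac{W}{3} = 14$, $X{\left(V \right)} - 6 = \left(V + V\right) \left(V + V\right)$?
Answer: $240$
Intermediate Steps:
$X{\left(V \right)} = 6 + 4 V^{2}$ ($X{\left(V \right)} = 6 + \left(V + V\right) \left(V + V\right) = 6 + 2 V 2 V = 6 + 4 V^{2}$)
$W = 42$ ($W = 3 \cdot 14 = 42$)
$9 X{\left(2 \right)} + W = 9 \left(6 + 4 \cdot 2^{2}\right) + 42 = 9 \left(6 + 4 \cdot 4\right) + 42 = 9 \left(6 + 16\right) + 42 = 9 \cdot 22 + 42 = 198 + 42 = 240$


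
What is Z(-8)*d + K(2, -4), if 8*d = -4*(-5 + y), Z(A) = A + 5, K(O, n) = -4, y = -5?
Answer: -19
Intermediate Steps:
Z(A) = 5 + A
d = 5 (d = (-4*(-5 - 5))/8 = (-4*(-10))/8 = (1/8)*40 = 5)
Z(-8)*d + K(2, -4) = (5 - 8)*5 - 4 = -3*5 - 4 = -15 - 4 = -19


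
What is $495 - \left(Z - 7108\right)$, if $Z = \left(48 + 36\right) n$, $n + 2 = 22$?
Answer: $5923$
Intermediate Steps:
$n = 20$ ($n = -2 + 22 = 20$)
$Z = 1680$ ($Z = \left(48 + 36\right) 20 = 84 \cdot 20 = 1680$)
$495 - \left(Z - 7108\right) = 495 - \left(1680 - 7108\right) = 495 - -5428 = 495 + 5428 = 5923$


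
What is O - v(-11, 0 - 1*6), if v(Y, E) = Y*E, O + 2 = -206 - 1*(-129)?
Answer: -145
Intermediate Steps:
O = -79 (O = -2 + (-206 - 1*(-129)) = -2 + (-206 + 129) = -2 - 77 = -79)
v(Y, E) = E*Y
O - v(-11, 0 - 1*6) = -79 - (0 - 1*6)*(-11) = -79 - (0 - 6)*(-11) = -79 - (-6)*(-11) = -79 - 1*66 = -79 - 66 = -145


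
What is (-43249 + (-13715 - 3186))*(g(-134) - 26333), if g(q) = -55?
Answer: 1587238200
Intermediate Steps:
(-43249 + (-13715 - 3186))*(g(-134) - 26333) = (-43249 + (-13715 - 3186))*(-55 - 26333) = (-43249 - 16901)*(-26388) = -60150*(-26388) = 1587238200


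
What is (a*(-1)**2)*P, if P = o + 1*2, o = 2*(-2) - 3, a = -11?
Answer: 55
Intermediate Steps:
o = -7 (o = -4 - 3 = -7)
P = -5 (P = -7 + 1*2 = -7 + 2 = -5)
(a*(-1)**2)*P = -11*(-1)**2*(-5) = -11*1*(-5) = -11*(-5) = 55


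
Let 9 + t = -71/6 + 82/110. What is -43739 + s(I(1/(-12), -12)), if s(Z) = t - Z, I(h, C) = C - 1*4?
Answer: -14435219/330 ≈ -43743.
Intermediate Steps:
I(h, C) = -4 + C (I(h, C) = C - 4 = -4 + C)
t = -6629/330 (t = -9 + (-71/6 + 82/110) = -9 + (-71*1/6 + 82*(1/110)) = -9 + (-71/6 + 41/55) = -9 - 3659/330 = -6629/330 ≈ -20.088)
s(Z) = -6629/330 - Z
-43739 + s(I(1/(-12), -12)) = -43739 + (-6629/330 - (-4 - 12)) = -43739 + (-6629/330 - 1*(-16)) = -43739 + (-6629/330 + 16) = -43739 - 1349/330 = -14435219/330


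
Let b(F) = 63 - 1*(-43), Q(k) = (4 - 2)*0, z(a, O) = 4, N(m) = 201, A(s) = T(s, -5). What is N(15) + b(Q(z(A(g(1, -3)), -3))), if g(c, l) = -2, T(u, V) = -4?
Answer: 307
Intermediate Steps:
A(s) = -4
Q(k) = 0 (Q(k) = 2*0 = 0)
b(F) = 106 (b(F) = 63 + 43 = 106)
N(15) + b(Q(z(A(g(1, -3)), -3))) = 201 + 106 = 307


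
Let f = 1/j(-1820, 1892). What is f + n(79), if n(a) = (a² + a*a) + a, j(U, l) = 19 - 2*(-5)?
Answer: 364270/29 ≈ 12561.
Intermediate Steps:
j(U, l) = 29 (j(U, l) = 19 + 10 = 29)
f = 1/29 ≈ 0.034483
n(a) = a + 2*a² (n(a) = (a² + a²) + a = 2*a² + a = a + 2*a²)
f + n(79) = 1/29 + 79*(1 + 2*79) = 1/29 + 79*(1 + 158) = 1/29 + 79*159 = 1/29 + 12561 = 364270/29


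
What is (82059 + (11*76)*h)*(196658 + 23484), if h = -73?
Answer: 4629806402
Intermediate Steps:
(82059 + (11*76)*h)*(196658 + 23484) = (82059 + (11*76)*(-73))*(196658 + 23484) = (82059 + 836*(-73))*220142 = (82059 - 61028)*220142 = 21031*220142 = 4629806402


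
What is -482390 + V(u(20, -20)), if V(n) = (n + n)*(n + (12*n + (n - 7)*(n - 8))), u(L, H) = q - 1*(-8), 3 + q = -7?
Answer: -482646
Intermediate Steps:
q = -10 (q = -3 - 7 = -10)
u(L, H) = -2 (u(L, H) = -10 - 1*(-8) = -10 + 8 = -2)
V(n) = 2*n*(13*n + (-8 + n)*(-7 + n)) (V(n) = (2*n)*(n + (12*n + (-7 + n)*(-8 + n))) = (2*n)*(n + (12*n + (-8 + n)*(-7 + n))) = (2*n)*(13*n + (-8 + n)*(-7 + n)) = 2*n*(13*n + (-8 + n)*(-7 + n)))
-482390 + V(u(20, -20)) = -482390 + 2*(-2)*(56 + (-2)**2 - 2*(-2)) = -482390 + 2*(-2)*(56 + 4 + 4) = -482390 + 2*(-2)*64 = -482390 - 256 = -482646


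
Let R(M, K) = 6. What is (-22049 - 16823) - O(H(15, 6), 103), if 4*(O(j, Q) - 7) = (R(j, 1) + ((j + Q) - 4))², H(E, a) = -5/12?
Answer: -23969329/576 ≈ -41613.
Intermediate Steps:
H(E, a) = -5/12 (H(E, a) = -5*1/12 = -5/12)
O(j, Q) = 7 + (2 + Q + j)²/4 (O(j, Q) = 7 + (6 + ((j + Q) - 4))²/4 = 7 + (6 + ((Q + j) - 4))²/4 = 7 + (6 + (-4 + Q + j))²/4 = 7 + (2 + Q + j)²/4)
(-22049 - 16823) - O(H(15, 6), 103) = (-22049 - 16823) - (7 + (2 + 103 - 5/12)²/4) = -38872 - (7 + (1255/12)²/4) = -38872 - (7 + (¼)*(1575025/144)) = -38872 - (7 + 1575025/576) = -38872 - 1*1579057/576 = -38872 - 1579057/576 = -23969329/576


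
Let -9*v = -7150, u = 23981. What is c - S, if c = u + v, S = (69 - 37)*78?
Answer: 200515/9 ≈ 22279.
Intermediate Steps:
S = 2496 (S = 32*78 = 2496)
v = 7150/9 (v = -⅑*(-7150) = 7150/9 ≈ 794.44)
c = 222979/9 (c = 23981 + 7150/9 = 222979/9 ≈ 24775.)
c - S = 222979/9 - 1*2496 = 222979/9 - 2496 = 200515/9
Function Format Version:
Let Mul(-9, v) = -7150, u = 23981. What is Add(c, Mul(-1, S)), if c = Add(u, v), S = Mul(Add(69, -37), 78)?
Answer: Rational(200515, 9) ≈ 22279.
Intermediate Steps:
S = 2496 (S = Mul(32, 78) = 2496)
v = Rational(7150, 9) (v = Mul(Rational(-1, 9), -7150) = Rational(7150, 9) ≈ 794.44)
c = Rational(222979, 9) (c = Add(23981, Rational(7150, 9)) = Rational(222979, 9) ≈ 24775.)
Add(c, Mul(-1, S)) = Add(Rational(222979, 9), Mul(-1, 2496)) = Add(Rational(222979, 9), -2496) = Rational(200515, 9)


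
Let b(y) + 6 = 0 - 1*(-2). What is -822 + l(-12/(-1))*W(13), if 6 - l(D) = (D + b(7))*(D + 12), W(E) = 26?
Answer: -5658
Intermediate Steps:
b(y) = -4 (b(y) = -6 + (0 - 1*(-2)) = -6 + (0 + 2) = -6 + 2 = -4)
l(D) = 6 - (-4 + D)*(12 + D) (l(D) = 6 - (D - 4)*(D + 12) = 6 - (-4 + D)*(12 + D))
-822 + l(-12/(-1))*W(13) = -822 + (54 - (-12/(-1))**2 - (-96)/(-1))*26 = -822 + (54 - (-12*(-1))**2 - (-96)*(-1))*26 = -822 + (54 - 1*12**2 - 8*12)*26 = -822 + (54 - 1*144 - 96)*26 = -822 + (54 - 144 - 96)*26 = -822 - 186*26 = -822 - 4836 = -5658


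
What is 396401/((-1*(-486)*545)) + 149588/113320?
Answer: 1056769186/375188355 ≈ 2.8166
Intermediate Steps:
396401/((-1*(-486)*545)) + 149588/113320 = 396401/((486*545)) + 149588*(1/113320) = 396401/264870 + 37397/28330 = 1056769186/375188355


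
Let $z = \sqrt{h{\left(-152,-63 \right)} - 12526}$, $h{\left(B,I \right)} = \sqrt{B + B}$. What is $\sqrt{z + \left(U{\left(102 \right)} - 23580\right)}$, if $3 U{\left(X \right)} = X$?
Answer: $\sqrt{-23546 + \sqrt{2} \sqrt{-6263 + 2 i \sqrt{19}}} \approx 0.3647 + 153.45 i$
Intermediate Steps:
$U{\left(X \right)} = \frac{X}{3}$
$h{\left(B,I \right)} = \sqrt{2} \sqrt{B}$ ($h{\left(B,I \right)} = \sqrt{2 B} = \sqrt{2} \sqrt{B}$)
$z = \sqrt{-12526 + 4 i \sqrt{19}}$ ($z = \sqrt{\sqrt{2} \sqrt{-152} - 12526} = \sqrt{\sqrt{2} \cdot 2 i \sqrt{38} - 12526} = \sqrt{4 i \sqrt{19} - 12526} = \sqrt{-12526 + 4 i \sqrt{19}} \approx 0.0779 + 111.92 i$)
$\sqrt{z + \left(U{\left(102 \right)} - 23580\right)} = \sqrt{\sqrt{-12526 + 4 i \sqrt{19}} + \left(\frac{1}{3} \cdot 102 - 23580\right)} = \sqrt{\sqrt{-12526 + 4 i \sqrt{19}} + \left(34 - 23580\right)} = \sqrt{\sqrt{-12526 + 4 i \sqrt{19}} - 23546} = \sqrt{-23546 + \sqrt{-12526 + 4 i \sqrt{19}}}$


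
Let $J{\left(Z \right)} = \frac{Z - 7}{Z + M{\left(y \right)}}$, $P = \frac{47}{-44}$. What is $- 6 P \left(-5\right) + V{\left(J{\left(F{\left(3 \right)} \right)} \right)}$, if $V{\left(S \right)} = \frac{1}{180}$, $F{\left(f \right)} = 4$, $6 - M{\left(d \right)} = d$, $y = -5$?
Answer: $- \frac{63439}{1980} \approx -32.04$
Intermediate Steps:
$M{\left(d \right)} = 6 - d$
$P = - \frac{47}{44}$ ($P = 47 \left(- \frac{1}{44}\right) = - \frac{47}{44} \approx -1.0682$)
$J{\left(Z \right)} = \frac{-7 + Z}{11 + Z}$ ($J{\left(Z \right)} = \frac{Z - 7}{Z + \left(6 - -5\right)} = \frac{-7 + Z}{Z + \left(6 + 5\right)} = \frac{-7 + Z}{Z + 11} = \frac{-7 + Z}{11 + Z}$)
$V{\left(S \right)} = \frac{1}{180}$
$- 6 P \left(-5\right) + V{\left(J{\left(F{\left(3 \right)} \right)} \right)} = - 6 \left(\left(- \frac{47}{44}\right) \left(-5\right)\right) + \frac{1}{180} = \left(-6\right) \frac{235}{44} + \frac{1}{180} = - \frac{705}{22} + \frac{1}{180} = - \frac{63439}{1980}$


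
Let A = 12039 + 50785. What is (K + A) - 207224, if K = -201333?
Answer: -345733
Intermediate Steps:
A = 62824
(K + A) - 207224 = (-201333 + 62824) - 207224 = -138509 - 207224 = -345733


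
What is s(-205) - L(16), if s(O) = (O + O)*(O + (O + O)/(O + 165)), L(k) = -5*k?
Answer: 159855/2 ≈ 79928.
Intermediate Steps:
s(O) = 2*O*(O + 2*O/(165 + O)) (s(O) = (2*O)*(O + (2*O)/(165 + O)) = (2*O)*(O + 2*O/(165 + O)) = 2*O*(O + 2*O/(165 + O)))
s(-205) - L(16) = 2*(-205)**2*(167 - 205)/(165 - 205) - (-5)*16 = 2*42025*(-38)/(-40) - 1*(-80) = 2*42025*(-1/40)*(-38) + 80 = 159695/2 + 80 = 159855/2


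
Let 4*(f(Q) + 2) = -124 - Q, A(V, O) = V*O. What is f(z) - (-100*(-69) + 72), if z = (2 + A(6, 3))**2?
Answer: -7105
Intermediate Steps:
A(V, O) = O*V
z = 400 (z = (2 + 3*6)**2 = (2 + 18)**2 = 20**2 = 400)
f(Q) = -33 - Q/4 (f(Q) = -2 + (-124 - Q)/4 = -2 + (-31 - Q/4) = -33 - Q/4)
f(z) - (-100*(-69) + 72) = (-33 - 1/4*400) - (-100*(-69) + 72) = (-33 - 100) - (6900 + 72) = -133 - 1*6972 = -133 - 6972 = -7105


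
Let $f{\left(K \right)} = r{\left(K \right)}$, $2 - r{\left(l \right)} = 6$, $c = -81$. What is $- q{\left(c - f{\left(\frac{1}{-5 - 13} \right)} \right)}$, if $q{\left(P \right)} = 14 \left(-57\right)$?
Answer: $798$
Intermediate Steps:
$r{\left(l \right)} = -4$ ($r{\left(l \right)} = 2 - 6 = -4$)
$f{\left(K \right)} = -4$
$q{\left(P \right)} = -798$
$- q{\left(c - f{\left(\frac{1}{-5 - 13} \right)} \right)} = \left(-1\right) \left(-798\right) = 798$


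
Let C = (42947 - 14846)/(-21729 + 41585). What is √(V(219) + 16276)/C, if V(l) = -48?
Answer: 2336*√4057/1653 ≈ 90.012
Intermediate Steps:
C = 1653/1168 (C = 28101/19856 = 28101*(1/19856) = 1653/1168 ≈ 1.4152)
√(V(219) + 16276)/C = √(-48 + 16276)/(1653/1168) = √16228*(1168/1653) = (2*√4057)*(1168/1653) = 2336*√4057/1653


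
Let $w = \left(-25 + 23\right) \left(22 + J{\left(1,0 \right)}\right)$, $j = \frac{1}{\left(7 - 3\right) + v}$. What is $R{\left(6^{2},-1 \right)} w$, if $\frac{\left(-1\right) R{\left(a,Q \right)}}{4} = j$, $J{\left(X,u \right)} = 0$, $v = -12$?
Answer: $-22$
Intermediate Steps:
$j = - \frac{1}{8}$ ($j = \frac{1}{\left(7 - 3\right) - 12} = \frac{1}{4 - 12} = \frac{1}{-8} = - \frac{1}{8} \approx -0.125$)
$R{\left(a,Q \right)} = \frac{1}{2}$ ($R{\left(a,Q \right)} = \left(-4\right) \left(- \frac{1}{8}\right) = \frac{1}{2}$)
$w = -44$ ($w = \left(-25 + 23\right) \left(22 + 0\right) = \left(-2\right) 22 = -44$)
$R{\left(6^{2},-1 \right)} w = \frac{1}{2} \left(-44\right) = -22$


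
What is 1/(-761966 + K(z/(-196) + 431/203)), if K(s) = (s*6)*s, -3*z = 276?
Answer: -2019241/1538511556670 ≈ -1.3125e-6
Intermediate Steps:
z = -92 (z = -1/3*276 = -92)
K(s) = 6*s**2 (K(s) = (6*s)*s = 6*s**2)
1/(-761966 + K(z/(-196) + 431/203)) = 1/(-761966 + 6*(-92/(-196) + 431/203)**2) = 1/(-761966 + 6*(-92*(-1/196) + 431*(1/203))**2) = 1/(-761966 + 6*(23/49 + 431/203)**2) = 1/(-761966 + 6*(3684/1421)**2) = 1/(-761966 + 6*(13571856/2019241)) = 1/(-761966 + 81431136/2019241) = 1/(-1538511556670/2019241) = -2019241/1538511556670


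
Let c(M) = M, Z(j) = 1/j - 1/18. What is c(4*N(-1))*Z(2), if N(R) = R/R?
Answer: 16/9 ≈ 1.7778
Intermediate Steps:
N(R) = 1
Z(j) = -1/18 + 1/j (Z(j) = 1/j - 1*1/18 = 1/j - 1/18 = -1/18 + 1/j)
c(4*N(-1))*Z(2) = (4*1)*((1/18)*(18 - 1*2)/2) = 4*((1/18)*(1/2)*(18 - 2)) = 4*((1/18)*(1/2)*16) = 4*(4/9) = 16/9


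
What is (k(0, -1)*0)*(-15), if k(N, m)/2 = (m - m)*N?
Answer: 0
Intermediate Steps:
k(N, m) = 0 (k(N, m) = 2*((m - m)*N) = 2*(0*N) = 2*0 = 0)
(k(0, -1)*0)*(-15) = (0*0)*(-15) = 0*(-15) = 0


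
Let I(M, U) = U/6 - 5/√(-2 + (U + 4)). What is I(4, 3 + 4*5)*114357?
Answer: 648023/2 ≈ 3.2401e+5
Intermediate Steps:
I(M, U) = -5/√(2 + U) + U/6 (I(M, U) = U*(⅙) - 5/√(-2 + (4 + U)) = U/6 - 5/√(2 + U) = -5/√(2 + U) + U/6)
I(4, 3 + 4*5)*114357 = (-5/√(2 + (3 + 4*5)) + (3 + 4*5)/6)*114357 = (-5/√(2 + (3 + 20)) + (3 + 20)/6)*114357 = (-5/√(2 + 23) + (⅙)*23)*114357 = (-5/√25 + 23/6)*114357 = (-5*⅕ + 23/6)*114357 = (-1 + 23/6)*114357 = (17/6)*114357 = 648023/2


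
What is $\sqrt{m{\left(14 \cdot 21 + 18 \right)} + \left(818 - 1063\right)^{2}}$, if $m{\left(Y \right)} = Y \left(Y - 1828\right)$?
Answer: $i \sqrt{412967} \approx 642.63 i$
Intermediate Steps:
$m{\left(Y \right)} = Y \left(-1828 + Y\right)$
$\sqrt{m{\left(14 \cdot 21 + 18 \right)} + \left(818 - 1063\right)^{2}} = \sqrt{\left(14 \cdot 21 + 18\right) \left(-1828 + \left(14 \cdot 21 + 18\right)\right) + \left(818 - 1063\right)^{2}} = \sqrt{\left(294 + 18\right) \left(-1828 + \left(294 + 18\right)\right) + \left(-245\right)^{2}} = \sqrt{312 \left(-1828 + 312\right) + 60025} = \sqrt{312 \left(-1516\right) + 60025} = \sqrt{-472992 + 60025} = \sqrt{-412967} = i \sqrt{412967}$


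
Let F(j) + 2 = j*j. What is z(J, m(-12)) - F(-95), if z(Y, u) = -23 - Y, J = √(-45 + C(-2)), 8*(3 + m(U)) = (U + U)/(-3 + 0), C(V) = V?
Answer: -9046 - I*√47 ≈ -9046.0 - 6.8557*I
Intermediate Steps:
m(U) = -3 - U/12 (m(U) = -3 + ((U + U)/(-3 + 0))/8 = -3 + ((2*U)/(-3))/8 = -3 + ((2*U)*(-⅓))/8 = -3 + (-2*U/3)/8 = -3 - U/12)
J = I*√47 (J = √(-45 - 2) = √(-47) = I*√47 ≈ 6.8557*I)
F(j) = -2 + j² (F(j) = -2 + j*j = -2 + j²)
z(J, m(-12)) - F(-95) = (-23 - I*√47) - (-2 + (-95)²) = (-23 - I*√47) - (-2 + 9025) = (-23 - I*√47) - 1*9023 = (-23 - I*√47) - 9023 = -9046 - I*√47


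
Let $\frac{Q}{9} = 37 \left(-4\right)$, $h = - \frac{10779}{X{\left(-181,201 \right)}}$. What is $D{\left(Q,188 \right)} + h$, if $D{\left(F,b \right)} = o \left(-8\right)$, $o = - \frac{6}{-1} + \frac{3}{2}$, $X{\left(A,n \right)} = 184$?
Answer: $- \frac{21819}{184} \approx -118.58$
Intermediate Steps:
$h = - \frac{10779}{184} \approx -58.582$
$Q = -1332$ ($Q = 9 \cdot 37 \left(-4\right) = 9 \left(-148\right) = -1332$)
$o = \frac{15}{2}$ ($o = \left(-6\right) \left(-1\right) + 3 \cdot \frac{1}{2} = 6 + \frac{3}{2} = \frac{15}{2} \approx 7.5$)
$D{\left(F,b \right)} = -60$ ($D{\left(F,b \right)} = \frac{15}{2} \left(-8\right) = -60$)
$D{\left(Q,188 \right)} + h = -60 - \frac{10779}{184} = - \frac{21819}{184}$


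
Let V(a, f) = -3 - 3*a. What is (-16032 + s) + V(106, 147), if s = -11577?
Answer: -27930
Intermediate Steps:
(-16032 + s) + V(106, 147) = (-16032 - 11577) + (-3 - 3*106) = -27609 + (-3 - 318) = -27609 - 321 = -27930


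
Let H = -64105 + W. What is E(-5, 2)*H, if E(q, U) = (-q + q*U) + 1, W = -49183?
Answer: 453152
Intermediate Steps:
E(q, U) = 1 - q + U*q (E(q, U) = (-q + U*q) + 1 = 1 - q + U*q)
H = -113288 (H = -64105 - 49183 = -113288)
E(-5, 2)*H = (1 - 1*(-5) + 2*(-5))*(-113288) = (1 + 5 - 10)*(-113288) = -4*(-113288) = 453152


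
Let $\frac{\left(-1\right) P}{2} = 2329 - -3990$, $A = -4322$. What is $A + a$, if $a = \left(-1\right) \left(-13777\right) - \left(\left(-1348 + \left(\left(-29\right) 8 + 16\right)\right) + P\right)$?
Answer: $23657$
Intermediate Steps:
$P = -12638$ ($P = - 2 \left(2329 - -3990\right) = - 2 \left(2329 + 3990\right) = \left(-2\right) 6319 = -12638$)
$a = 27979$ ($a = \left(-1\right) \left(-13777\right) - \left(\left(-1348 + \left(\left(-29\right) 8 + 16\right)\right) - 12638\right) = 13777 - \left(\left(-1348 + \left(-232 + 16\right)\right) - 12638\right) = 13777 - \left(\left(-1348 - 216\right) - 12638\right) = 13777 - \left(-1564 - 12638\right) = 13777 - -14202 = 13777 + 14202 = 27979$)
$A + a = -4322 + 27979 = 23657$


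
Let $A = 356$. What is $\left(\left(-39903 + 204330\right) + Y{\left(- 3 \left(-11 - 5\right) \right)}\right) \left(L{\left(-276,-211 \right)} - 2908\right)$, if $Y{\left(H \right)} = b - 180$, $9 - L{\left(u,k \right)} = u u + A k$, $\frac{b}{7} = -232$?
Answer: $-643824457$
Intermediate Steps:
$b = -1624$ ($b = 7 \left(-232\right) = -1624$)
$L{\left(u,k \right)} = 9 - u^{2} - 356 k$ ($L{\left(u,k \right)} = 9 - \left(u u + 356 k\right) = 9 - \left(u^{2} + 356 k\right) = 9 - u^{2} - 356 k$)
$Y{\left(H \right)} = -1804$ ($Y{\left(H \right)} = -1624 - 180 = -1804$)
$\left(\left(-39903 + 204330\right) + Y{\left(- 3 \left(-11 - 5\right) \right)}\right) \left(L{\left(-276,-211 \right)} - 2908\right) = \left(\left(-39903 + 204330\right) - 1804\right) \left(\left(9 - \left(-276\right)^{2} - -75116\right) - 2908\right) = \left(164427 - 1804\right) \left(\left(9 - 76176 + 75116\right) - 2908\right) = 162623 \left(\left(9 - 76176 + 75116\right) - 2908\right) = 162623 \left(-1051 - 2908\right) = 162623 \left(-3959\right) = -643824457$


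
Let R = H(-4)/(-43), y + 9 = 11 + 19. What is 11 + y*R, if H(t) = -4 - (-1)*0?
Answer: 557/43 ≈ 12.953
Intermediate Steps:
y = 21 (y = -9 + (11 + 19) = -9 + 30 = 21)
H(t) = -4 (H(t) = -4 - 1*0 = -4 + 0 = -4)
R = 4/43 (R = -4/(-43) = -4*(-1/43) = 4/43 ≈ 0.093023)
11 + y*R = 11 + 21*(4/43) = 11 + 84/43 = 557/43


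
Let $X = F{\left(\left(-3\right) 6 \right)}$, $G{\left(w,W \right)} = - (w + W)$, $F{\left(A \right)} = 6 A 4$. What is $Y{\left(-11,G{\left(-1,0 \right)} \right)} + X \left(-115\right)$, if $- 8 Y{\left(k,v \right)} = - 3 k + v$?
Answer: $\frac{198703}{4} \approx 49676.0$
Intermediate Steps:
$F{\left(A \right)} = 24 A$
$G{\left(w,W \right)} = - W - w$ ($G{\left(w,W \right)} = - (W + w) = - W - w$)
$X = -432$ ($X = 24 \left(\left(-3\right) 6\right) = 24 \left(-18\right) = -432$)
$Y{\left(k,v \right)} = - \frac{v}{8} + \frac{3 k}{8}$ ($Y{\left(k,v \right)} = - \frac{- 3 k + v}{8} = - \frac{v - 3 k}{8} = - \frac{v}{8} + \frac{3 k}{8}$)
$Y{\left(-11,G{\left(-1,0 \right)} \right)} + X \left(-115\right) = \left(- \frac{\left(-1\right) 0 - -1}{8} + \frac{3}{8} \left(-11\right)\right) - -49680 = \left(- \frac{0 + 1}{8} - \frac{33}{8}\right) + 49680 = \left(\left(- \frac{1}{8}\right) 1 - \frac{33}{8}\right) + 49680 = \left(- \frac{1}{8} - \frac{33}{8}\right) + 49680 = - \frac{17}{4} + 49680 = \frac{198703}{4}$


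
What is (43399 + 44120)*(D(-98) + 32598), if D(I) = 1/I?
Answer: 279588459957/98 ≈ 2.8529e+9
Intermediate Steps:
(43399 + 44120)*(D(-98) + 32598) = (43399 + 44120)*(1/(-98) + 32598) = 87519*(-1/98 + 32598) = 87519*(3194603/98) = 279588459957/98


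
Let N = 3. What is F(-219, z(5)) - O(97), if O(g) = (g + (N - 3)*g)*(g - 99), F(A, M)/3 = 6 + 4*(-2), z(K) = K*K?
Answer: 188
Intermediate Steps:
z(K) = K**2
F(A, M) = -6 (F(A, M) = 3*(6 + 4*(-2)) = 3*(6 - 8) = 3*(-2) = -6)
O(g) = g*(-99 + g) (O(g) = (g + (3 - 3)*g)*(g - 99) = (g + 0*g)*(-99 + g) = (g + 0)*(-99 + g) = g*(-99 + g))
F(-219, z(5)) - O(97) = -6 - 97*(-99 + 97) = -6 - 97*(-2) = -6 - 1*(-194) = -6 + 194 = 188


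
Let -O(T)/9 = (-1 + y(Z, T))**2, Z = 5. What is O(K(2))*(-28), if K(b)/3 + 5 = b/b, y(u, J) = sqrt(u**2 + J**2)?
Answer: 36288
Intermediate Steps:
y(u, J) = sqrt(J**2 + u**2)
K(b) = -12 (K(b) = -15 + 3*(b/b) = -15 + 3*1 = -15 + 3 = -12)
O(T) = -9*(-1 + sqrt(25 + T**2))**2 (O(T) = -9*(-1 + sqrt(T**2 + 5**2))**2 = -9*(-1 + sqrt(T**2 + 25))**2 = -9*(-1 + sqrt(25 + T**2))**2)
O(K(2))*(-28) = -9*(-1 + sqrt(25 + (-12)**2))**2*(-28) = -9*(-1 + sqrt(25 + 144))**2*(-28) = -9*(-1 + sqrt(169))**2*(-28) = -9*(-1 + 13)**2*(-28) = -9*12**2*(-28) = -9*144*(-28) = -1296*(-28) = 36288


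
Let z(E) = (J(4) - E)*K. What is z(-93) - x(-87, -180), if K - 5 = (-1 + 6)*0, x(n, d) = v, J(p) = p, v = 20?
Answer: 465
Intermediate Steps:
x(n, d) = 20
K = 5 (K = 5 + (-1 + 6)*0 = 5 + 5*0 = 5 + 0 = 5)
z(E) = 20 - 5*E (z(E) = (4 - E)*5 = 20 - 5*E)
z(-93) - x(-87, -180) = (20 - 5*(-93)) - 1*20 = (20 + 465) - 20 = 485 - 20 = 465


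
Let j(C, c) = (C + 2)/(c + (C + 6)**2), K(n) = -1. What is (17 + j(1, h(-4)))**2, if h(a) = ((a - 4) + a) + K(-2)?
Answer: 42025/144 ≈ 291.84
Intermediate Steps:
h(a) = -5 + 2*a (h(a) = ((a - 4) + a) - 1 = ((-4 + a) + a) - 1 = (-4 + 2*a) - 1 = -5 + 2*a)
j(C, c) = (2 + C)/(c + (6 + C)**2)
(17 + j(1, h(-4)))**2 = (17 + (2 + 1)/((-5 + 2*(-4)) + (6 + 1)**2))**2 = (17 + 3/((-5 - 8) + 7**2))**2 = (17 + 3/(-13 + 49))**2 = (17 + 3/36)**2 = (17 + (1/36)*3)**2 = (17 + 1/12)**2 = (205/12)**2 = 42025/144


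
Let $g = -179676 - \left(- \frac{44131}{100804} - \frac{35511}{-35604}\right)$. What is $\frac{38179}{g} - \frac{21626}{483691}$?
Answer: $- \frac{1671328772902482595}{6498225087275782562} \approx -0.2572$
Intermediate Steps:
$g = - \frac{13434661978982}{74771367}$ ($g = -179676 - \left(\left(-44131\right) \frac{1}{100804} - - \frac{11837}{11868}\right) = -179676 - \left(- \frac{44131}{100804} + \frac{11837}{11868}\right) = -179676 - \frac{41841890}{74771367} = - \frac{13434661978982}{74771367} \approx -1.7968 \cdot 10^{5}$)
$\frac{38179}{g} - \frac{21626}{483691} = \frac{38179}{- \frac{13434661978982}{74771367}} - \frac{21626}{483691} = 38179 \left(- \frac{74771367}{13434661978982}\right) - \frac{21626}{483691} = - \frac{2854696020693}{13434661978982} - \frac{21626}{483691} = - \frac{1671328772902482595}{6498225087275782562}$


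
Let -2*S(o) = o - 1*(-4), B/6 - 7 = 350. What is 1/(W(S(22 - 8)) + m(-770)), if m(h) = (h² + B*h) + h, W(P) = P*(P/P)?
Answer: -1/1057219 ≈ -9.4588e-7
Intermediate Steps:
B = 2142 (B = 42 + 6*350 = 42 + 2100 = 2142)
S(o) = -2 - o/2 (S(o) = -(o - 1*(-4))/2 = -(o + 4)/2 = -(4 + o)/2 = -2 - o/2)
W(P) = P (W(P) = P*1 = P)
m(h) = h² + 2143*h (m(h) = (h² + 2142*h) + h = h² + 2143*h)
1/(W(S(22 - 8)) + m(-770)) = 1/((-2 - (22 - 8)/2) - 770*(2143 - 770)) = 1/((-2 - ½*14) - 770*1373) = 1/((-2 - 7) - 1057210) = 1/(-9 - 1057210) = 1/(-1057219) = -1/1057219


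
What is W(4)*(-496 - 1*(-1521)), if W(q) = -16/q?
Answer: -4100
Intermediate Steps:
W(4)*(-496 - 1*(-1521)) = (-16/4)*(-496 - 1*(-1521)) = (-16*¼)*(-496 + 1521) = -4*1025 = -4100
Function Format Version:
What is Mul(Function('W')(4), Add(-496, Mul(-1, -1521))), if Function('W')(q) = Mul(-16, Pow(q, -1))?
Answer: -4100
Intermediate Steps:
Mul(Function('W')(4), Add(-496, Mul(-1, -1521))) = Mul(Mul(-16, Pow(4, -1)), Add(-496, Mul(-1, -1521))) = Mul(Mul(-16, Rational(1, 4)), Add(-496, 1521)) = Mul(-4, 1025) = -4100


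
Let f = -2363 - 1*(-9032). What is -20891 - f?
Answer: -27560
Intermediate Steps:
f = 6669 (f = -2363 + 9032 = 6669)
-20891 - f = -20891 - 1*6669 = -20891 - 6669 = -27560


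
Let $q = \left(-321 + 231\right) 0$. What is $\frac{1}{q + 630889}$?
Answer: $\frac{1}{630889} \approx 1.5851 \cdot 10^{-6}$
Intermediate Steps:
$q = 0$ ($q = \left(-90\right) 0 = 0$)
$\frac{1}{q + 630889} = \frac{1}{0 + 630889} = \frac{1}{630889}$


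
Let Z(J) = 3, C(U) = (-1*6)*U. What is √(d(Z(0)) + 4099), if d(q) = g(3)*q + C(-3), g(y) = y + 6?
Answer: 4*√259 ≈ 64.374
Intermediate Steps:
C(U) = -6*U
g(y) = 6 + y
d(q) = 18 + 9*q (d(q) = (6 + 3)*q - 6*(-3) = 9*q + 18 = 18 + 9*q)
√(d(Z(0)) + 4099) = √((18 + 9*3) + 4099) = √((18 + 27) + 4099) = √(45 + 4099) = √4144 = 4*√259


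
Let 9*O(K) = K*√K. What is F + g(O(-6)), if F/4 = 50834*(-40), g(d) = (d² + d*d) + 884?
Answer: -24397684/3 ≈ -8.1326e+6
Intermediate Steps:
O(K) = K^(3/2)/9 (O(K) = (K*√K)/9 = K^(3/2)/9)
g(d) = 884 + 2*d² (g(d) = (d² + d²) + 884 = 2*d² + 884 = 884 + 2*d²)
F = -8133440 (F = 4*(50834*(-40)) = 4*(-2033360) = -8133440)
F + g(O(-6)) = -8133440 + (884 + 2*((-6)^(3/2)/9)²) = -8133440 + (884 + 2*((-6*I*√6)/9)²) = -8133440 + (884 + 2*(-2*I*√6/3)²) = -8133440 + (884 + 2*(-8/3)) = -8133440 + (884 - 16/3) = -8133440 + 2636/3 = -24397684/3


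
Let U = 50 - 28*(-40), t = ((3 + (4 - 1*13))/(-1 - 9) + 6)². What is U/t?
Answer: 3250/121 ≈ 26.859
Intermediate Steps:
t = 1089/25 (t = ((3 + (4 - 13))/(-10) + 6)² = ((3 - 9)*(-⅒) + 6)² = (-6*(-⅒) + 6)² = (⅗ + 6)² = (33/5)² = 1089/25 ≈ 43.560)
U = 1170 (U = 50 + 1120 = 1170)
U/t = 1170/(1089/25) = 1170*(25/1089) = 3250/121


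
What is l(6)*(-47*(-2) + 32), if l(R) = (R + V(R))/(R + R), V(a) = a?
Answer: 126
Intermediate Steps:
l(R) = 1 (l(R) = (R + R)/(R + R) = (2*R)/((2*R)) = (2*R)*(1/(2*R)) = 1)
l(6)*(-47*(-2) + 32) = 1*(-47*(-2) + 32) = 1*(94 + 32) = 1*126 = 126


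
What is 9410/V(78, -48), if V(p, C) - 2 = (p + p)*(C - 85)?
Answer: -4705/10373 ≈ -0.45358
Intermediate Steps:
V(p, C) = 2 + 2*p*(-85 + C) (V(p, C) = 2 + (p + p)*(C - 85) = 2 + (2*p)*(-85 + C) = 2 + 2*p*(-85 + C))
9410/V(78, -48) = 9410/(2 - 170*78 + 2*(-48)*78) = 9410/(2 - 13260 - 7488) = 9410/(-20746) = 9410*(-1/20746) = -4705/10373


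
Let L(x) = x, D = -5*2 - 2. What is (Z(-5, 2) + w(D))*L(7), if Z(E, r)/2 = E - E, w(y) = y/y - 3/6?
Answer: 7/2 ≈ 3.5000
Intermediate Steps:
D = -12 (D = -10 - 2 = -12)
w(y) = 1/2 (w(y) = 1 - 3*1/6 = 1 - 1/2 = 1/2)
Z(E, r) = 0 (Z(E, r) = 2*(E - E) = 2*0 = 0)
(Z(-5, 2) + w(D))*L(7) = (0 + 1/2)*7 = (1/2)*7 = 7/2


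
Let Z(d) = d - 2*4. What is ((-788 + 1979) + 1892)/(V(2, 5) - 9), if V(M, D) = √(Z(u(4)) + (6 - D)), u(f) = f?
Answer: -9249/28 - 3083*I*√3/84 ≈ -330.32 - 63.57*I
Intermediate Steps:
Z(d) = -8 + d (Z(d) = d - 8 = -8 + d)
V(M, D) = √(2 - D) (V(M, D) = √((-8 + 4) + (6 - D)) = √(-4 + (6 - D)) = √(2 - D))
((-788 + 1979) + 1892)/(V(2, 5) - 9) = ((-788 + 1979) + 1892)/(√(2 - 1*5) - 9) = (1191 + 1892)/(√(2 - 5) - 9) = 3083/(√(-3) - 9) = 3083/(I*√3 - 9) = 3083/(-9 + I*√3)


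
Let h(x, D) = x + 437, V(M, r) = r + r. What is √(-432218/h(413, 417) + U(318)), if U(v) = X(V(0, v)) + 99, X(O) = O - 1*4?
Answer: √1607622/85 ≈ 14.917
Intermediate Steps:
V(M, r) = 2*r
X(O) = -4 + O (X(O) = O - 4 = -4 + O)
h(x, D) = 437 + x
U(v) = 95 + 2*v (U(v) = (-4 + 2*v) + 99 = 95 + 2*v)
√(-432218/h(413, 417) + U(318)) = √(-432218/(437 + 413) + (95 + 2*318)) = √(-432218/850 + (95 + 636)) = √(-432218*1/850 + 731) = √(-216109/425 + 731) = √(94566/425) = √1607622/85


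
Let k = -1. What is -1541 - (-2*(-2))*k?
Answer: -1537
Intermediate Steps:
-1541 - (-2*(-2))*k = -1541 - (-2*(-2))*(-1) = -1541 - 4*(-1) = -1541 - 1*(-4) = -1541 + 4 = -1537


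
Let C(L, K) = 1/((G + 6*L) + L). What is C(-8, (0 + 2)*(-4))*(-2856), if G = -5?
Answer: 2856/61 ≈ 46.820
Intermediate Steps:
C(L, K) = 1/(-5 + 7*L) (C(L, K) = 1/((-5 + 6*L) + L) = 1/(-5 + 7*L))
C(-8, (0 + 2)*(-4))*(-2856) = -2856/(-5 + 7*(-8)) = -2856/(-5 - 56) = -2856/(-61) = -1/61*(-2856) = 2856/61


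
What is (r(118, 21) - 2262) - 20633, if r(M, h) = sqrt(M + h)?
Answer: -22895 + sqrt(139) ≈ -22883.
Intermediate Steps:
(r(118, 21) - 2262) - 20633 = (sqrt(118 + 21) - 2262) - 20633 = (sqrt(139) - 2262) - 20633 = (-2262 + sqrt(139)) - 20633 = -22895 + sqrt(139)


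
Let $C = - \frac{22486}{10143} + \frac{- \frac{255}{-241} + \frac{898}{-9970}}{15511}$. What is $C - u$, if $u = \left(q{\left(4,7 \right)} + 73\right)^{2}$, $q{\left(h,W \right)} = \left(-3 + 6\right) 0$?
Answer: $- \frac{1007661754702323617}{189011586981105} \approx -5331.2$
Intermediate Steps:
$C = - \frac{419007680015072}{189011586981105}$ ($C = \left(-22486\right) \frac{1}{10143} + \left(\left(-255\right) \left(- \frac{1}{241}\right) + 898 \left(- \frac{1}{9970}\right)\right) \frac{1}{15511} = - \frac{22486}{10143} + \left(\frac{255}{241} - \frac{449}{4985}\right) \frac{1}{15511} = - \frac{22486}{10143} + \frac{1162966}{1201385} \cdot \frac{1}{15511} = - \frac{22486}{10143} + \frac{1162966}{18634682735} = - \frac{419007680015072}{189011586981105} \approx -2.2168$)
$q{\left(h,W \right)} = 0$ ($q{\left(h,W \right)} = 3 \cdot 0 = 0$)
$u = 5329$ ($u = \left(0 + 73\right)^{2} = 73^{2} = 5329$)
$C - u = - \frac{419007680015072}{189011586981105} - 5329 = - \frac{1007661754702323617}{189011586981105}$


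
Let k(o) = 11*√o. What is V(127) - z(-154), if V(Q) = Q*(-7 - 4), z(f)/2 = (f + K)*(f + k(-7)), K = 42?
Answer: -35893 + 2464*I*√7 ≈ -35893.0 + 6519.1*I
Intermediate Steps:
z(f) = 2*(42 + f)*(f + 11*I*√7) (z(f) = 2*((f + 42)*(f + 11*√(-7))) = 2*((42 + f)*(f + 11*(I*√7))) = 2*((42 + f)*(f + 11*I*√7)) = 2*(42 + f)*(f + 11*I*√7))
V(Q) = -11*Q (V(Q) = Q*(-11) = -11*Q)
V(127) - z(-154) = -11*127 - (2*(-154)² + 84*(-154) + 924*I*√7 + 22*I*(-154)*√7) = -1397 - (2*23716 - 12936 + 924*I*√7 - 3388*I*√7) = -1397 - (47432 - 12936 + 924*I*√7 - 3388*I*√7) = -1397 - (34496 - 2464*I*√7) = -1397 + (-34496 + 2464*I*√7) = -35893 + 2464*I*√7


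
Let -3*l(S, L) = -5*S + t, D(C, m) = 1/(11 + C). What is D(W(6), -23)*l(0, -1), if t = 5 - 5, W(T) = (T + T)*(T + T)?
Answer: 0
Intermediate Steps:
W(T) = 4*T² (W(T) = (2*T)*(2*T) = 4*T²)
t = 0
l(S, L) = 5*S/3 (l(S, L) = -(-5*S + 0)/3 = -(-5)*S/3 = 5*S/3)
D(W(6), -23)*l(0, -1) = ((5/3)*0)/(11 + 4*6²) = 0/(11 + 4*36) = 0/(11 + 144) = 0/155 = (1/155)*0 = 0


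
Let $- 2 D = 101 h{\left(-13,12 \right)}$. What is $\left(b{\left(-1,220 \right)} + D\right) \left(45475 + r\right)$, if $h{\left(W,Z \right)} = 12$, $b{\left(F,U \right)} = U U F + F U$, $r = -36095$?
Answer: $-461739880$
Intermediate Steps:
$b{\left(F,U \right)} = F U + F U^{2}$ ($b{\left(F,U \right)} = U^{2} F + F U = F U^{2} + F U = F U + F U^{2}$)
$D = -606$ ($D = - \frac{101 \cdot 12}{2} = \left(- \frac{1}{2}\right) 1212 = -606$)
$\left(b{\left(-1,220 \right)} + D\right) \left(45475 + r\right) = \left(\left(-1\right) 220 \left(1 + 220\right) - 606\right) \left(45475 - 36095\right) = \left(\left(-1\right) 220 \cdot 221 - 606\right) 9380 = \left(-48620 - 606\right) 9380 = \left(-49226\right) 9380 = -461739880$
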